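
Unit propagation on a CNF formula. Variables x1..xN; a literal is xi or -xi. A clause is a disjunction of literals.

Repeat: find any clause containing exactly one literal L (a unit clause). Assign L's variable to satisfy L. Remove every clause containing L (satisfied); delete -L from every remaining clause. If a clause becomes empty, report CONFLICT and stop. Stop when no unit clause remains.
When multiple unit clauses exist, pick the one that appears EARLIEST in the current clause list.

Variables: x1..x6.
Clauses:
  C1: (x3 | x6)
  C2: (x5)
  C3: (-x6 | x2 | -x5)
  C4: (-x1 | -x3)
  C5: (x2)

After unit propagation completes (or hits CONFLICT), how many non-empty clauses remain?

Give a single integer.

Answer: 2

Derivation:
unit clause [5] forces x5=T; simplify:
  drop -5 from [-6, 2, -5] -> [-6, 2]
  satisfied 1 clause(s); 4 remain; assigned so far: [5]
unit clause [2] forces x2=T; simplify:
  satisfied 2 clause(s); 2 remain; assigned so far: [2, 5]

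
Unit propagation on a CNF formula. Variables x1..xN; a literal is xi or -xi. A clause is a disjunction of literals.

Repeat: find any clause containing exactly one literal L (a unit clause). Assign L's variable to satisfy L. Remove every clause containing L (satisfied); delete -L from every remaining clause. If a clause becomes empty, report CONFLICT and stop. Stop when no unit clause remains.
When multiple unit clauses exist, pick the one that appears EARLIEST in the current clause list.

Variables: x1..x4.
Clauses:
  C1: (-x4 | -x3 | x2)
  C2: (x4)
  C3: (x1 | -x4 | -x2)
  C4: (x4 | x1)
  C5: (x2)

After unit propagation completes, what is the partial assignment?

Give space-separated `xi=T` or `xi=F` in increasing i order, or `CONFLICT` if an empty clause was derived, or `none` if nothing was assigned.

unit clause [4] forces x4=T; simplify:
  drop -4 from [-4, -3, 2] -> [-3, 2]
  drop -4 from [1, -4, -2] -> [1, -2]
  satisfied 2 clause(s); 3 remain; assigned so far: [4]
unit clause [2] forces x2=T; simplify:
  drop -2 from [1, -2] -> [1]
  satisfied 2 clause(s); 1 remain; assigned so far: [2, 4]
unit clause [1] forces x1=T; simplify:
  satisfied 1 clause(s); 0 remain; assigned so far: [1, 2, 4]

Answer: x1=T x2=T x4=T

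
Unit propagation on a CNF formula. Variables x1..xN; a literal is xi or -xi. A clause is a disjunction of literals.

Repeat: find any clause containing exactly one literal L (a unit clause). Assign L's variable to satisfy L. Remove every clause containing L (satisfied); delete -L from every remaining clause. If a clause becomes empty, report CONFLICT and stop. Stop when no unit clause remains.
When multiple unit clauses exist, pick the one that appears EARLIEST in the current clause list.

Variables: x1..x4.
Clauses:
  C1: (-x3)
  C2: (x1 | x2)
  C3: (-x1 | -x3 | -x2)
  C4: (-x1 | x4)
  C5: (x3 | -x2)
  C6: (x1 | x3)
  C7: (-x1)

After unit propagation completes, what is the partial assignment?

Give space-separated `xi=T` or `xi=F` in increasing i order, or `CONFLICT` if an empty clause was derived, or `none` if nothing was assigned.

unit clause [-3] forces x3=F; simplify:
  drop 3 from [3, -2] -> [-2]
  drop 3 from [1, 3] -> [1]
  satisfied 2 clause(s); 5 remain; assigned so far: [3]
unit clause [-2] forces x2=F; simplify:
  drop 2 from [1, 2] -> [1]
  satisfied 1 clause(s); 4 remain; assigned so far: [2, 3]
unit clause [1] forces x1=T; simplify:
  drop -1 from [-1, 4] -> [4]
  drop -1 from [-1] -> [] (empty!)
  satisfied 2 clause(s); 2 remain; assigned so far: [1, 2, 3]
CONFLICT (empty clause)

Answer: CONFLICT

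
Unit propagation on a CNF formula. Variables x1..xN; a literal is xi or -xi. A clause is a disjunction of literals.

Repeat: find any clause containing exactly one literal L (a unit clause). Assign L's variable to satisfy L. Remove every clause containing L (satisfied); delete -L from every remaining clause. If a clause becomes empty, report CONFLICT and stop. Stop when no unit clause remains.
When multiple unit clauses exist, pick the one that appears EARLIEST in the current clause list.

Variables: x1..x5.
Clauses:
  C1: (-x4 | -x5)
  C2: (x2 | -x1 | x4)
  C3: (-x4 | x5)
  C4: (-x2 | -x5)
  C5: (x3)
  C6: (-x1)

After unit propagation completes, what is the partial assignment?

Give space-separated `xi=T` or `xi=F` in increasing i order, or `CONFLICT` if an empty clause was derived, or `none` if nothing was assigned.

unit clause [3] forces x3=T; simplify:
  satisfied 1 clause(s); 5 remain; assigned so far: [3]
unit clause [-1] forces x1=F; simplify:
  satisfied 2 clause(s); 3 remain; assigned so far: [1, 3]

Answer: x1=F x3=T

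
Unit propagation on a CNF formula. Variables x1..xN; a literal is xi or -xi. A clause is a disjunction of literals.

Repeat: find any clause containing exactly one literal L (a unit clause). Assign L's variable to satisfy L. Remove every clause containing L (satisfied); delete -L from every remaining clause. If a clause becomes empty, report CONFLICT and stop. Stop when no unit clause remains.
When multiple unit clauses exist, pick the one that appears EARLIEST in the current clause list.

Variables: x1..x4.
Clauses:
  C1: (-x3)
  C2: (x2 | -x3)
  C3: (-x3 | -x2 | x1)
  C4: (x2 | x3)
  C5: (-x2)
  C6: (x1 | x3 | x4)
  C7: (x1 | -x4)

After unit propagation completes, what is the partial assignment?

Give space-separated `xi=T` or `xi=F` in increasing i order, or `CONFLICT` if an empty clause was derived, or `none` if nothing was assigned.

unit clause [-3] forces x3=F; simplify:
  drop 3 from [2, 3] -> [2]
  drop 3 from [1, 3, 4] -> [1, 4]
  satisfied 3 clause(s); 4 remain; assigned so far: [3]
unit clause [2] forces x2=T; simplify:
  drop -2 from [-2] -> [] (empty!)
  satisfied 1 clause(s); 3 remain; assigned so far: [2, 3]
CONFLICT (empty clause)

Answer: CONFLICT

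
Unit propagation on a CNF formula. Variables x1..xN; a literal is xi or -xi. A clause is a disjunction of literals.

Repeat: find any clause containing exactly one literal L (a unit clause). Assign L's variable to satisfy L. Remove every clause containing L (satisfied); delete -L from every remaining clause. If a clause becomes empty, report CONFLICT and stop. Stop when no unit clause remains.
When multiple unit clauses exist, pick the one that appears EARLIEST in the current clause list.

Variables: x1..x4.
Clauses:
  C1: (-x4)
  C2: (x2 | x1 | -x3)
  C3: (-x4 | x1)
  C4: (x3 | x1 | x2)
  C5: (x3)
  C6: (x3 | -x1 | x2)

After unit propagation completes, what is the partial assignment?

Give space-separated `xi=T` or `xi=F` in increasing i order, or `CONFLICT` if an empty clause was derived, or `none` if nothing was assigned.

Answer: x3=T x4=F

Derivation:
unit clause [-4] forces x4=F; simplify:
  satisfied 2 clause(s); 4 remain; assigned so far: [4]
unit clause [3] forces x3=T; simplify:
  drop -3 from [2, 1, -3] -> [2, 1]
  satisfied 3 clause(s); 1 remain; assigned so far: [3, 4]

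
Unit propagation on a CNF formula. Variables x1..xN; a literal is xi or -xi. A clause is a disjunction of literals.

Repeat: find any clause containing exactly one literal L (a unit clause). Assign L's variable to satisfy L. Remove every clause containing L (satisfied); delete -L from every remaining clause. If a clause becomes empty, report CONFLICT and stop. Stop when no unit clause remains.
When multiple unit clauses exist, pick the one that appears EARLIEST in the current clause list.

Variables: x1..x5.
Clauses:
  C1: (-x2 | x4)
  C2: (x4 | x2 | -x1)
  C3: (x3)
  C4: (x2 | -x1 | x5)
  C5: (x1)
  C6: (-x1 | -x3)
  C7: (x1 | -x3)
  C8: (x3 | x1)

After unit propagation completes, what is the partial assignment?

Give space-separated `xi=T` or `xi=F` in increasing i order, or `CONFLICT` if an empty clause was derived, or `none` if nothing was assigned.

unit clause [3] forces x3=T; simplify:
  drop -3 from [-1, -3] -> [-1]
  drop -3 from [1, -3] -> [1]
  satisfied 2 clause(s); 6 remain; assigned so far: [3]
unit clause [1] forces x1=T; simplify:
  drop -1 from [4, 2, -1] -> [4, 2]
  drop -1 from [2, -1, 5] -> [2, 5]
  drop -1 from [-1] -> [] (empty!)
  satisfied 2 clause(s); 4 remain; assigned so far: [1, 3]
CONFLICT (empty clause)

Answer: CONFLICT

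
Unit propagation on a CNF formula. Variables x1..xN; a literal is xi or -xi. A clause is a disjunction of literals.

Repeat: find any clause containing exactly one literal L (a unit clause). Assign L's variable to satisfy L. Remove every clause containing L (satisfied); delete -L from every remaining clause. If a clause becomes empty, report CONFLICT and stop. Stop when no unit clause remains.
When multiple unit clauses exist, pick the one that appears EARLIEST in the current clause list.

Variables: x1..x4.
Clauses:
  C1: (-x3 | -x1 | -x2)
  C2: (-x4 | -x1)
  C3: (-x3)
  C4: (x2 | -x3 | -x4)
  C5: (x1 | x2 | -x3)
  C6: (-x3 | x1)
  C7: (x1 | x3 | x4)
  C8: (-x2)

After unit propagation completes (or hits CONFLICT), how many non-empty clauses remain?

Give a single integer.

Answer: 2

Derivation:
unit clause [-3] forces x3=F; simplify:
  drop 3 from [1, 3, 4] -> [1, 4]
  satisfied 5 clause(s); 3 remain; assigned so far: [3]
unit clause [-2] forces x2=F; simplify:
  satisfied 1 clause(s); 2 remain; assigned so far: [2, 3]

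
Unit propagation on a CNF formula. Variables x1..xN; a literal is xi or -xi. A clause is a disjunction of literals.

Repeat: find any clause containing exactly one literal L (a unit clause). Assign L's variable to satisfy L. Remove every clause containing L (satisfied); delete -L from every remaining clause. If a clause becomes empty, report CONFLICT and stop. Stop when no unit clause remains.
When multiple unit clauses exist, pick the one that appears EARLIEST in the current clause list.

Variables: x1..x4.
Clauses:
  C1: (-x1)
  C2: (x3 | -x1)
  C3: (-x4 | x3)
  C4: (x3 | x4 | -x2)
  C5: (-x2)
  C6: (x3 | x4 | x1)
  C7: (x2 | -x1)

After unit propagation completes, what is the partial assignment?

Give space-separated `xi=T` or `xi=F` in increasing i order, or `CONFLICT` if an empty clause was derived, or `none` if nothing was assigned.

Answer: x1=F x2=F

Derivation:
unit clause [-1] forces x1=F; simplify:
  drop 1 from [3, 4, 1] -> [3, 4]
  satisfied 3 clause(s); 4 remain; assigned so far: [1]
unit clause [-2] forces x2=F; simplify:
  satisfied 2 clause(s); 2 remain; assigned so far: [1, 2]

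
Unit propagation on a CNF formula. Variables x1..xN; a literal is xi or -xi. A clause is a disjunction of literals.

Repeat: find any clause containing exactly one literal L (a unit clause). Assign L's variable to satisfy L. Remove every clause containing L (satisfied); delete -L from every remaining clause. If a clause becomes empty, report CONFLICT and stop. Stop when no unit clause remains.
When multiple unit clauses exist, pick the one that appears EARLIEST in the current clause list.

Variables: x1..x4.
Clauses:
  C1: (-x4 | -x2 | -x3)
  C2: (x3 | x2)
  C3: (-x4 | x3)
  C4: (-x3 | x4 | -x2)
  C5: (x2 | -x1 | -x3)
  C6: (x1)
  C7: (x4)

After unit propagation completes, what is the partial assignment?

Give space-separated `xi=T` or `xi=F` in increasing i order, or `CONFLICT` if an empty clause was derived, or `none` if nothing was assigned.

unit clause [1] forces x1=T; simplify:
  drop -1 from [2, -1, -3] -> [2, -3]
  satisfied 1 clause(s); 6 remain; assigned so far: [1]
unit clause [4] forces x4=T; simplify:
  drop -4 from [-4, -2, -3] -> [-2, -3]
  drop -4 from [-4, 3] -> [3]
  satisfied 2 clause(s); 4 remain; assigned so far: [1, 4]
unit clause [3] forces x3=T; simplify:
  drop -3 from [-2, -3] -> [-2]
  drop -3 from [2, -3] -> [2]
  satisfied 2 clause(s); 2 remain; assigned so far: [1, 3, 4]
unit clause [-2] forces x2=F; simplify:
  drop 2 from [2] -> [] (empty!)
  satisfied 1 clause(s); 1 remain; assigned so far: [1, 2, 3, 4]
CONFLICT (empty clause)

Answer: CONFLICT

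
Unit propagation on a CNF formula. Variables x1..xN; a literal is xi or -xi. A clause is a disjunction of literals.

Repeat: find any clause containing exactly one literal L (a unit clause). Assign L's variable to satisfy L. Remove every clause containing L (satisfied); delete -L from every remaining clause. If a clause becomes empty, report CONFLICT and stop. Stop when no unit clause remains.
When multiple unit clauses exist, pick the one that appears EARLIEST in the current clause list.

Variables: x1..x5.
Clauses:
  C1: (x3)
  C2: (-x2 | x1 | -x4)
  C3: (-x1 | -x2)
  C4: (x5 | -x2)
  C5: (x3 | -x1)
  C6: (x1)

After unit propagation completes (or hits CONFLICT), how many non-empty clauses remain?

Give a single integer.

Answer: 0

Derivation:
unit clause [3] forces x3=T; simplify:
  satisfied 2 clause(s); 4 remain; assigned so far: [3]
unit clause [1] forces x1=T; simplify:
  drop -1 from [-1, -2] -> [-2]
  satisfied 2 clause(s); 2 remain; assigned so far: [1, 3]
unit clause [-2] forces x2=F; simplify:
  satisfied 2 clause(s); 0 remain; assigned so far: [1, 2, 3]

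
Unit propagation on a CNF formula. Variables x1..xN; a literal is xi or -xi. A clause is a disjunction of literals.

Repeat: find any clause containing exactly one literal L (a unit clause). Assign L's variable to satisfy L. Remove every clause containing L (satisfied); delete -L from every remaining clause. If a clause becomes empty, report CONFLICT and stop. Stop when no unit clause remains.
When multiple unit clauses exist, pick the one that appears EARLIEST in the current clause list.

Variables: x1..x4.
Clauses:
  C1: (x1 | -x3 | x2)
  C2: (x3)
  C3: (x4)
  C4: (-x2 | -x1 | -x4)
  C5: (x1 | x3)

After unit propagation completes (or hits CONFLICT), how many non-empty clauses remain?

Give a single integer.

unit clause [3] forces x3=T; simplify:
  drop -3 from [1, -3, 2] -> [1, 2]
  satisfied 2 clause(s); 3 remain; assigned so far: [3]
unit clause [4] forces x4=T; simplify:
  drop -4 from [-2, -1, -4] -> [-2, -1]
  satisfied 1 clause(s); 2 remain; assigned so far: [3, 4]

Answer: 2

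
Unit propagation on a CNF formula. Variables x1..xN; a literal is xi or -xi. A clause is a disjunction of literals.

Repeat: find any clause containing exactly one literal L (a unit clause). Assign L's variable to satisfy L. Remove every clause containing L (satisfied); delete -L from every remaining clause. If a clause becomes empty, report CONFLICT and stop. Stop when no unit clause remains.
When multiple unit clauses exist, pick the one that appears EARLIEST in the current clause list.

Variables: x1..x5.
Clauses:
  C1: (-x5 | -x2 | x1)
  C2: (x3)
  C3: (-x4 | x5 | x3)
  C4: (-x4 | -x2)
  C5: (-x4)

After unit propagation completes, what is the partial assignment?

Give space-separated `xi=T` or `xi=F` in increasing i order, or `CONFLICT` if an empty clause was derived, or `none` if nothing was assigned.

Answer: x3=T x4=F

Derivation:
unit clause [3] forces x3=T; simplify:
  satisfied 2 clause(s); 3 remain; assigned so far: [3]
unit clause [-4] forces x4=F; simplify:
  satisfied 2 clause(s); 1 remain; assigned so far: [3, 4]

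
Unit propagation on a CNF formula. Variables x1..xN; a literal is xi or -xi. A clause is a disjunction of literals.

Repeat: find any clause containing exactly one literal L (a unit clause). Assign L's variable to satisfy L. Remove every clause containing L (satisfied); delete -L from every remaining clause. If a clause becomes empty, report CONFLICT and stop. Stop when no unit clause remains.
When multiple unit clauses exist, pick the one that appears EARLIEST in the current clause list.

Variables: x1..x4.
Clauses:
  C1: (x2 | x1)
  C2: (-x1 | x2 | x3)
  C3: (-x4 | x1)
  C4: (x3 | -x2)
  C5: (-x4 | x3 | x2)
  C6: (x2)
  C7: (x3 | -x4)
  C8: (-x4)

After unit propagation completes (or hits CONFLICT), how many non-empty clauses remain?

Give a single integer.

Answer: 0

Derivation:
unit clause [2] forces x2=T; simplify:
  drop -2 from [3, -2] -> [3]
  satisfied 4 clause(s); 4 remain; assigned so far: [2]
unit clause [3] forces x3=T; simplify:
  satisfied 2 clause(s); 2 remain; assigned so far: [2, 3]
unit clause [-4] forces x4=F; simplify:
  satisfied 2 clause(s); 0 remain; assigned so far: [2, 3, 4]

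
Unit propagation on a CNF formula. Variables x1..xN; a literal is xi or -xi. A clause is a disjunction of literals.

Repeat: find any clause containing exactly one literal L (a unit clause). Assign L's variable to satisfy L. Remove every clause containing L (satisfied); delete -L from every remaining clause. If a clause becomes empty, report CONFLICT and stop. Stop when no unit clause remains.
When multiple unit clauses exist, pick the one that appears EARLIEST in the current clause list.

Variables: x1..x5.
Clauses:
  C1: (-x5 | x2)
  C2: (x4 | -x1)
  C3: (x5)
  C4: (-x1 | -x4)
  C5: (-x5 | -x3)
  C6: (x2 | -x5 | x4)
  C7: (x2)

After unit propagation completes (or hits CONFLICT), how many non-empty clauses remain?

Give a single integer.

unit clause [5] forces x5=T; simplify:
  drop -5 from [-5, 2] -> [2]
  drop -5 from [-5, -3] -> [-3]
  drop -5 from [2, -5, 4] -> [2, 4]
  satisfied 1 clause(s); 6 remain; assigned so far: [5]
unit clause [2] forces x2=T; simplify:
  satisfied 3 clause(s); 3 remain; assigned so far: [2, 5]
unit clause [-3] forces x3=F; simplify:
  satisfied 1 clause(s); 2 remain; assigned so far: [2, 3, 5]

Answer: 2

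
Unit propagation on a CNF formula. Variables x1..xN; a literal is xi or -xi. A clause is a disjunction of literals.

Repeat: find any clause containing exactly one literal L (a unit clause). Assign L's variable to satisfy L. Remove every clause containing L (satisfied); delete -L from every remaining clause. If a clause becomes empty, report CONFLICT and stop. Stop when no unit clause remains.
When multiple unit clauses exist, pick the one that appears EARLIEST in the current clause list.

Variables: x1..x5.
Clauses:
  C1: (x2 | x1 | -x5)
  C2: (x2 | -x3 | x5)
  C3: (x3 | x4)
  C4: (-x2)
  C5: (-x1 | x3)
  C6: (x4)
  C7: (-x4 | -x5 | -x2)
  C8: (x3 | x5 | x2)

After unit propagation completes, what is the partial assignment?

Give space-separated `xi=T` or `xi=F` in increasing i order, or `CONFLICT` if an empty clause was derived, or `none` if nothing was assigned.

Answer: x2=F x4=T

Derivation:
unit clause [-2] forces x2=F; simplify:
  drop 2 from [2, 1, -5] -> [1, -5]
  drop 2 from [2, -3, 5] -> [-3, 5]
  drop 2 from [3, 5, 2] -> [3, 5]
  satisfied 2 clause(s); 6 remain; assigned so far: [2]
unit clause [4] forces x4=T; simplify:
  satisfied 2 clause(s); 4 remain; assigned so far: [2, 4]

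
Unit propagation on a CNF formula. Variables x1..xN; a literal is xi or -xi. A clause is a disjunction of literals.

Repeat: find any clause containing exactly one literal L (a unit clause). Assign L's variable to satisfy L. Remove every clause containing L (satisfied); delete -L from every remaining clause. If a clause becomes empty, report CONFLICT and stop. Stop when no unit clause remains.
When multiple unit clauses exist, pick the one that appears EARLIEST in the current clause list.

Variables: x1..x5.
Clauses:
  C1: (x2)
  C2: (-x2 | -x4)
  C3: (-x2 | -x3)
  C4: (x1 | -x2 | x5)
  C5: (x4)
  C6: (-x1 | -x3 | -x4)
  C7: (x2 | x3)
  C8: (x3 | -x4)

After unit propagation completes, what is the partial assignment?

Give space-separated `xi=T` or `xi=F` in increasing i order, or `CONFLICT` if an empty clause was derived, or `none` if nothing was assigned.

Answer: CONFLICT

Derivation:
unit clause [2] forces x2=T; simplify:
  drop -2 from [-2, -4] -> [-4]
  drop -2 from [-2, -3] -> [-3]
  drop -2 from [1, -2, 5] -> [1, 5]
  satisfied 2 clause(s); 6 remain; assigned so far: [2]
unit clause [-4] forces x4=F; simplify:
  drop 4 from [4] -> [] (empty!)
  satisfied 3 clause(s); 3 remain; assigned so far: [2, 4]
CONFLICT (empty clause)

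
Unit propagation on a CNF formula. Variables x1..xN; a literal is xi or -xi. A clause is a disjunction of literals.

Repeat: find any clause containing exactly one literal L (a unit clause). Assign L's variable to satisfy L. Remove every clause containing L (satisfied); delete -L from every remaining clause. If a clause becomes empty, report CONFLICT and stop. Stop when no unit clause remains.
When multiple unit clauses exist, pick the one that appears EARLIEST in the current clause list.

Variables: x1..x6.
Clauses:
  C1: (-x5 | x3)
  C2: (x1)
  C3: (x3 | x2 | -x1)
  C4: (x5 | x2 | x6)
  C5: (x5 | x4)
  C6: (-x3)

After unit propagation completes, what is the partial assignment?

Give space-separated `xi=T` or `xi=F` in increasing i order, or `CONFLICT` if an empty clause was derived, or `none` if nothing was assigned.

Answer: x1=T x2=T x3=F x4=T x5=F

Derivation:
unit clause [1] forces x1=T; simplify:
  drop -1 from [3, 2, -1] -> [3, 2]
  satisfied 1 clause(s); 5 remain; assigned so far: [1]
unit clause [-3] forces x3=F; simplify:
  drop 3 from [-5, 3] -> [-5]
  drop 3 from [3, 2] -> [2]
  satisfied 1 clause(s); 4 remain; assigned so far: [1, 3]
unit clause [-5] forces x5=F; simplify:
  drop 5 from [5, 2, 6] -> [2, 6]
  drop 5 from [5, 4] -> [4]
  satisfied 1 clause(s); 3 remain; assigned so far: [1, 3, 5]
unit clause [2] forces x2=T; simplify:
  satisfied 2 clause(s); 1 remain; assigned so far: [1, 2, 3, 5]
unit clause [4] forces x4=T; simplify:
  satisfied 1 clause(s); 0 remain; assigned so far: [1, 2, 3, 4, 5]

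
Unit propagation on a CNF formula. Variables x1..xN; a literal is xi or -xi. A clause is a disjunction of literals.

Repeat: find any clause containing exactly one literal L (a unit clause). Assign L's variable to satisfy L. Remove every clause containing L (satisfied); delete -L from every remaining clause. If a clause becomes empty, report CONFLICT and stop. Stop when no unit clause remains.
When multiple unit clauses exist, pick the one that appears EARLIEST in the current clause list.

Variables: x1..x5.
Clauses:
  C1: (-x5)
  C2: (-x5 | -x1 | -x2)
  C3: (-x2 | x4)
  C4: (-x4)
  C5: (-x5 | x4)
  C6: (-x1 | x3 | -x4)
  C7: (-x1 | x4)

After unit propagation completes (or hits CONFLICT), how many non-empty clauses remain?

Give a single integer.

unit clause [-5] forces x5=F; simplify:
  satisfied 3 clause(s); 4 remain; assigned so far: [5]
unit clause [-4] forces x4=F; simplify:
  drop 4 from [-2, 4] -> [-2]
  drop 4 from [-1, 4] -> [-1]
  satisfied 2 clause(s); 2 remain; assigned so far: [4, 5]
unit clause [-2] forces x2=F; simplify:
  satisfied 1 clause(s); 1 remain; assigned so far: [2, 4, 5]
unit clause [-1] forces x1=F; simplify:
  satisfied 1 clause(s); 0 remain; assigned so far: [1, 2, 4, 5]

Answer: 0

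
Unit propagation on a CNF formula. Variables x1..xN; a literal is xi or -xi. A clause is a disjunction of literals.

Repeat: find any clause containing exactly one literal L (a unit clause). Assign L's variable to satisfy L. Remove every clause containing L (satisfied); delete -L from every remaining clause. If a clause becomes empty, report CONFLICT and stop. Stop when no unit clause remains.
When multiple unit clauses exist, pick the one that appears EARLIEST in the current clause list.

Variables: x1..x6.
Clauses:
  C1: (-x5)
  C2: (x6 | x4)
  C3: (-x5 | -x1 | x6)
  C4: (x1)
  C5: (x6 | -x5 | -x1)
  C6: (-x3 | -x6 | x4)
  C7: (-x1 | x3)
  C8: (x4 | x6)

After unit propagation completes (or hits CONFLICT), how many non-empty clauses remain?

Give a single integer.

Answer: 3

Derivation:
unit clause [-5] forces x5=F; simplify:
  satisfied 3 clause(s); 5 remain; assigned so far: [5]
unit clause [1] forces x1=T; simplify:
  drop -1 from [-1, 3] -> [3]
  satisfied 1 clause(s); 4 remain; assigned so far: [1, 5]
unit clause [3] forces x3=T; simplify:
  drop -3 from [-3, -6, 4] -> [-6, 4]
  satisfied 1 clause(s); 3 remain; assigned so far: [1, 3, 5]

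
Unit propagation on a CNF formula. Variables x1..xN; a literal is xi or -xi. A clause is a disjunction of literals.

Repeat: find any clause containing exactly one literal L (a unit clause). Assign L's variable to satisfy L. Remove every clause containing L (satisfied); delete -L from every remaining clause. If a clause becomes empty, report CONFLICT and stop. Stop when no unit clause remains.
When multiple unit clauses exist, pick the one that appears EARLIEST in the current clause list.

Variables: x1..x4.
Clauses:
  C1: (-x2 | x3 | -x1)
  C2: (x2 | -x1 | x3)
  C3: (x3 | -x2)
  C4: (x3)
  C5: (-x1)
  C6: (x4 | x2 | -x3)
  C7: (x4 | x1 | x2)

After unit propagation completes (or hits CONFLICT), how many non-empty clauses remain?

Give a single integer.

unit clause [3] forces x3=T; simplify:
  drop -3 from [4, 2, -3] -> [4, 2]
  satisfied 4 clause(s); 3 remain; assigned so far: [3]
unit clause [-1] forces x1=F; simplify:
  drop 1 from [4, 1, 2] -> [4, 2]
  satisfied 1 clause(s); 2 remain; assigned so far: [1, 3]

Answer: 2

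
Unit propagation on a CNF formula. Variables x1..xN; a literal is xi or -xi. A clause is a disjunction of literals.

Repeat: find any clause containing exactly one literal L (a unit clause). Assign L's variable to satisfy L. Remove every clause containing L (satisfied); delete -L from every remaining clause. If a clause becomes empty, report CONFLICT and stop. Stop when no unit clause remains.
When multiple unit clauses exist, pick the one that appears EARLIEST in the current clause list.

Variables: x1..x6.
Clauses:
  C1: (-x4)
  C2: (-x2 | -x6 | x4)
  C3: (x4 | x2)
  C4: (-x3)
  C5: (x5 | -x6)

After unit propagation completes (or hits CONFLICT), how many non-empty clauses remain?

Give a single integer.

unit clause [-4] forces x4=F; simplify:
  drop 4 from [-2, -6, 4] -> [-2, -6]
  drop 4 from [4, 2] -> [2]
  satisfied 1 clause(s); 4 remain; assigned so far: [4]
unit clause [2] forces x2=T; simplify:
  drop -2 from [-2, -6] -> [-6]
  satisfied 1 clause(s); 3 remain; assigned so far: [2, 4]
unit clause [-6] forces x6=F; simplify:
  satisfied 2 clause(s); 1 remain; assigned so far: [2, 4, 6]
unit clause [-3] forces x3=F; simplify:
  satisfied 1 clause(s); 0 remain; assigned so far: [2, 3, 4, 6]

Answer: 0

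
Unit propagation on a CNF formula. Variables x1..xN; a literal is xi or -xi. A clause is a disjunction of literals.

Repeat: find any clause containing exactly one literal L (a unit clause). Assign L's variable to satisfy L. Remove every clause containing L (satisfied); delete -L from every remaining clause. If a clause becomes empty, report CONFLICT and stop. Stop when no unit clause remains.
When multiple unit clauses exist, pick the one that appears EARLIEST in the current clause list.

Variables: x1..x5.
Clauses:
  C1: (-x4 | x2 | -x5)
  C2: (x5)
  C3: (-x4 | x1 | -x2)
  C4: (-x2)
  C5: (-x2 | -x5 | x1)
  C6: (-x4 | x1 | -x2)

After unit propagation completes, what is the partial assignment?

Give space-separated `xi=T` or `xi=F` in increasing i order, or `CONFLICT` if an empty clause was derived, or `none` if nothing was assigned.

unit clause [5] forces x5=T; simplify:
  drop -5 from [-4, 2, -5] -> [-4, 2]
  drop -5 from [-2, -5, 1] -> [-2, 1]
  satisfied 1 clause(s); 5 remain; assigned so far: [5]
unit clause [-2] forces x2=F; simplify:
  drop 2 from [-4, 2] -> [-4]
  satisfied 4 clause(s); 1 remain; assigned so far: [2, 5]
unit clause [-4] forces x4=F; simplify:
  satisfied 1 clause(s); 0 remain; assigned so far: [2, 4, 5]

Answer: x2=F x4=F x5=T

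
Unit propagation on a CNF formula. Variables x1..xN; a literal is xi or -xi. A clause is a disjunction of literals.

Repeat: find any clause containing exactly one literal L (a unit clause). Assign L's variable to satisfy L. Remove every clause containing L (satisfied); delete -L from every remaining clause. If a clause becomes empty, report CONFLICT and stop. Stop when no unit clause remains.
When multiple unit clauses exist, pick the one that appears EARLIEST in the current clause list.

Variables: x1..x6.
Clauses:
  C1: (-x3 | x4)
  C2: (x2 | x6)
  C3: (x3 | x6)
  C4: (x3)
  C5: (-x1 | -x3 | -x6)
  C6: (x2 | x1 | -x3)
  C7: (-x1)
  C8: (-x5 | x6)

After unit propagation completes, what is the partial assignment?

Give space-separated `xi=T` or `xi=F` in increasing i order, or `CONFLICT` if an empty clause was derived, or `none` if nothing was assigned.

unit clause [3] forces x3=T; simplify:
  drop -3 from [-3, 4] -> [4]
  drop -3 from [-1, -3, -6] -> [-1, -6]
  drop -3 from [2, 1, -3] -> [2, 1]
  satisfied 2 clause(s); 6 remain; assigned so far: [3]
unit clause [4] forces x4=T; simplify:
  satisfied 1 clause(s); 5 remain; assigned so far: [3, 4]
unit clause [-1] forces x1=F; simplify:
  drop 1 from [2, 1] -> [2]
  satisfied 2 clause(s); 3 remain; assigned so far: [1, 3, 4]
unit clause [2] forces x2=T; simplify:
  satisfied 2 clause(s); 1 remain; assigned so far: [1, 2, 3, 4]

Answer: x1=F x2=T x3=T x4=T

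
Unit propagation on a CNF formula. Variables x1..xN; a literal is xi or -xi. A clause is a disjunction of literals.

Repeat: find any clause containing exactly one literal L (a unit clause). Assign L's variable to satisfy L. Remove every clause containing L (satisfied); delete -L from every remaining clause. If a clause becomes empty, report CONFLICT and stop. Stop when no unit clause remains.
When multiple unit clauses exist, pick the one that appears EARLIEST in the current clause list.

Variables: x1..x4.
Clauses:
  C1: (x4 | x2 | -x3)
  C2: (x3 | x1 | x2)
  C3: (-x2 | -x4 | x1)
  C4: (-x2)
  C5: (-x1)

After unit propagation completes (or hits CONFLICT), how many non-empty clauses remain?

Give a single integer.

unit clause [-2] forces x2=F; simplify:
  drop 2 from [4, 2, -3] -> [4, -3]
  drop 2 from [3, 1, 2] -> [3, 1]
  satisfied 2 clause(s); 3 remain; assigned so far: [2]
unit clause [-1] forces x1=F; simplify:
  drop 1 from [3, 1] -> [3]
  satisfied 1 clause(s); 2 remain; assigned so far: [1, 2]
unit clause [3] forces x3=T; simplify:
  drop -3 from [4, -3] -> [4]
  satisfied 1 clause(s); 1 remain; assigned so far: [1, 2, 3]
unit clause [4] forces x4=T; simplify:
  satisfied 1 clause(s); 0 remain; assigned so far: [1, 2, 3, 4]

Answer: 0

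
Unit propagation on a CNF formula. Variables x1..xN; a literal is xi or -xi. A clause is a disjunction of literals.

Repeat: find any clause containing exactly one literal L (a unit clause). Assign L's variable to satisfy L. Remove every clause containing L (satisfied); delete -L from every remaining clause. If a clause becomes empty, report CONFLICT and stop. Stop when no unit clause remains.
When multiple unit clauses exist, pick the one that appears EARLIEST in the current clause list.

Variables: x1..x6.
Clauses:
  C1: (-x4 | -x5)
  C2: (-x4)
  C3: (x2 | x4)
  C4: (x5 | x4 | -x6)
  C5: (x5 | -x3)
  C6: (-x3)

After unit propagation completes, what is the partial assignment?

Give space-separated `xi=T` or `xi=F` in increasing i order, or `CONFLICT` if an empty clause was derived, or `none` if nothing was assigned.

Answer: x2=T x3=F x4=F

Derivation:
unit clause [-4] forces x4=F; simplify:
  drop 4 from [2, 4] -> [2]
  drop 4 from [5, 4, -6] -> [5, -6]
  satisfied 2 clause(s); 4 remain; assigned so far: [4]
unit clause [2] forces x2=T; simplify:
  satisfied 1 clause(s); 3 remain; assigned so far: [2, 4]
unit clause [-3] forces x3=F; simplify:
  satisfied 2 clause(s); 1 remain; assigned so far: [2, 3, 4]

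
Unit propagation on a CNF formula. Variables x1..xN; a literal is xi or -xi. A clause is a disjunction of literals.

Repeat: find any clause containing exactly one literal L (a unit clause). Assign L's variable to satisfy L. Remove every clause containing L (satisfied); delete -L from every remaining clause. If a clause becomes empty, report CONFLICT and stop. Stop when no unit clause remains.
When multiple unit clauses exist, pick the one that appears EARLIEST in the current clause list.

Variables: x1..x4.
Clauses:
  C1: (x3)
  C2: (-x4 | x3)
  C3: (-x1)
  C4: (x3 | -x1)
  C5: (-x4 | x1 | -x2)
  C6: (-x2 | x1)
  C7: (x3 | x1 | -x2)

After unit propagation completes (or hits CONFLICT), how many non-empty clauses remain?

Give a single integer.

unit clause [3] forces x3=T; simplify:
  satisfied 4 clause(s); 3 remain; assigned so far: [3]
unit clause [-1] forces x1=F; simplify:
  drop 1 from [-4, 1, -2] -> [-4, -2]
  drop 1 from [-2, 1] -> [-2]
  satisfied 1 clause(s); 2 remain; assigned so far: [1, 3]
unit clause [-2] forces x2=F; simplify:
  satisfied 2 clause(s); 0 remain; assigned so far: [1, 2, 3]

Answer: 0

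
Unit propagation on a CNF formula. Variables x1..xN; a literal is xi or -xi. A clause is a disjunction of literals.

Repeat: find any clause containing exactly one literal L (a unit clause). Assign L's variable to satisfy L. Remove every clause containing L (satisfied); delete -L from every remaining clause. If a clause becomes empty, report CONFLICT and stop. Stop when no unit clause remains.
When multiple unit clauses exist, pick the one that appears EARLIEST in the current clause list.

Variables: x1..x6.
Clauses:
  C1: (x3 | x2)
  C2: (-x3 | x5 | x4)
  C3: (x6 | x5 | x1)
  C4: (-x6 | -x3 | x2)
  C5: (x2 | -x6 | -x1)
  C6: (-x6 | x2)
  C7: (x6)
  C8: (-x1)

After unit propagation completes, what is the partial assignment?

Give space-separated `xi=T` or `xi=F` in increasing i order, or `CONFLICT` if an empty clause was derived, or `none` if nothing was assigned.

Answer: x1=F x2=T x6=T

Derivation:
unit clause [6] forces x6=T; simplify:
  drop -6 from [-6, -3, 2] -> [-3, 2]
  drop -6 from [2, -6, -1] -> [2, -1]
  drop -6 from [-6, 2] -> [2]
  satisfied 2 clause(s); 6 remain; assigned so far: [6]
unit clause [2] forces x2=T; simplify:
  satisfied 4 clause(s); 2 remain; assigned so far: [2, 6]
unit clause [-1] forces x1=F; simplify:
  satisfied 1 clause(s); 1 remain; assigned so far: [1, 2, 6]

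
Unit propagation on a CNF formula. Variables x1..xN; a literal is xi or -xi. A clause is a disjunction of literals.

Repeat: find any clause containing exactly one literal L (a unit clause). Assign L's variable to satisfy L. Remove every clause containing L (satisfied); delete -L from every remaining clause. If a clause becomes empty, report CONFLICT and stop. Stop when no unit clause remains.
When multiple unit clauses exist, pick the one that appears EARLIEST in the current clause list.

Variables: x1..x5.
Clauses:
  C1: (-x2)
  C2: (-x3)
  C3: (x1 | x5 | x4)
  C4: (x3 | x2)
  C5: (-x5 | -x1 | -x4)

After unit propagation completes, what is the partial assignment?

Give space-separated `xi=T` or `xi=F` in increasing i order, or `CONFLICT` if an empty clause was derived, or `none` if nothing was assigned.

unit clause [-2] forces x2=F; simplify:
  drop 2 from [3, 2] -> [3]
  satisfied 1 clause(s); 4 remain; assigned so far: [2]
unit clause [-3] forces x3=F; simplify:
  drop 3 from [3] -> [] (empty!)
  satisfied 1 clause(s); 3 remain; assigned so far: [2, 3]
CONFLICT (empty clause)

Answer: CONFLICT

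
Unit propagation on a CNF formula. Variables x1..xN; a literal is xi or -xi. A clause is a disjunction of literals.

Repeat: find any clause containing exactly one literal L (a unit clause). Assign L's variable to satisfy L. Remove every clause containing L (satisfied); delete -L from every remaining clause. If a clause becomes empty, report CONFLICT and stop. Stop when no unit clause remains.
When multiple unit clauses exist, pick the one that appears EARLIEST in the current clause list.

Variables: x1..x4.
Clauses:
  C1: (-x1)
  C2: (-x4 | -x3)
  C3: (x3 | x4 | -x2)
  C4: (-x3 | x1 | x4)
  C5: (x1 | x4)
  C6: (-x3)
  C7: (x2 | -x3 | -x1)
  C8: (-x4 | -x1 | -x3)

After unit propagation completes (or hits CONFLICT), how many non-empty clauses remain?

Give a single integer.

Answer: 0

Derivation:
unit clause [-1] forces x1=F; simplify:
  drop 1 from [-3, 1, 4] -> [-3, 4]
  drop 1 from [1, 4] -> [4]
  satisfied 3 clause(s); 5 remain; assigned so far: [1]
unit clause [4] forces x4=T; simplify:
  drop -4 from [-4, -3] -> [-3]
  satisfied 3 clause(s); 2 remain; assigned so far: [1, 4]
unit clause [-3] forces x3=F; simplify:
  satisfied 2 clause(s); 0 remain; assigned so far: [1, 3, 4]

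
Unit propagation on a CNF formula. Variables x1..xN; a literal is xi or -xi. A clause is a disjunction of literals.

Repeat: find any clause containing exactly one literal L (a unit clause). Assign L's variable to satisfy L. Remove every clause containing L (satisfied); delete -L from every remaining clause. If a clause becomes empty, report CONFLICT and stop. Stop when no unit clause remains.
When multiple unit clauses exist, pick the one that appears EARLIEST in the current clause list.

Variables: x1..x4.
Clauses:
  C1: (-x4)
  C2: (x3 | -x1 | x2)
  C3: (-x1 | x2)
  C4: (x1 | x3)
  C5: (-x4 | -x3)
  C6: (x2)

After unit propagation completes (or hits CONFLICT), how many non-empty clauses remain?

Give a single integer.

unit clause [-4] forces x4=F; simplify:
  satisfied 2 clause(s); 4 remain; assigned so far: [4]
unit clause [2] forces x2=T; simplify:
  satisfied 3 clause(s); 1 remain; assigned so far: [2, 4]

Answer: 1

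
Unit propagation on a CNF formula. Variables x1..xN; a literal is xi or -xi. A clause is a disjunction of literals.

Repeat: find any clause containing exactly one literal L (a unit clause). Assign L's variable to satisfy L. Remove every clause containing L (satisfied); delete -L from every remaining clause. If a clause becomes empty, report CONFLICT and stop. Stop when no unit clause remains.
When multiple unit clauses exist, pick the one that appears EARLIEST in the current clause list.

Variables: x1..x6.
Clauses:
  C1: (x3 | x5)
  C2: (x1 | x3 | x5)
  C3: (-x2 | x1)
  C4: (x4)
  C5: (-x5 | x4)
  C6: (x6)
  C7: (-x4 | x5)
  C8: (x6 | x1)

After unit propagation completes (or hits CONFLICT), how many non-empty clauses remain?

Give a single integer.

Answer: 1

Derivation:
unit clause [4] forces x4=T; simplify:
  drop -4 from [-4, 5] -> [5]
  satisfied 2 clause(s); 6 remain; assigned so far: [4]
unit clause [6] forces x6=T; simplify:
  satisfied 2 clause(s); 4 remain; assigned so far: [4, 6]
unit clause [5] forces x5=T; simplify:
  satisfied 3 clause(s); 1 remain; assigned so far: [4, 5, 6]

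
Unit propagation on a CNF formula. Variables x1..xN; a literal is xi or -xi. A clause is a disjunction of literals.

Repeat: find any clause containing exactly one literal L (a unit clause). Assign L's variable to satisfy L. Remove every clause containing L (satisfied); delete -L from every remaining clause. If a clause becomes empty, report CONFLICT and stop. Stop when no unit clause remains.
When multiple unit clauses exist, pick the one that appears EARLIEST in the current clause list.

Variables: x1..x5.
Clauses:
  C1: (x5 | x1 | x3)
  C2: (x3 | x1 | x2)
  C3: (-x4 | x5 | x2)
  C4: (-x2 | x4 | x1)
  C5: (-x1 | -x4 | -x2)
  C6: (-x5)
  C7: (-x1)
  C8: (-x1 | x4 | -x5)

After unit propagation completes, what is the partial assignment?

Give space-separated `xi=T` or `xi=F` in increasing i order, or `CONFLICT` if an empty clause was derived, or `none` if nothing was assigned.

Answer: x1=F x3=T x5=F

Derivation:
unit clause [-5] forces x5=F; simplify:
  drop 5 from [5, 1, 3] -> [1, 3]
  drop 5 from [-4, 5, 2] -> [-4, 2]
  satisfied 2 clause(s); 6 remain; assigned so far: [5]
unit clause [-1] forces x1=F; simplify:
  drop 1 from [1, 3] -> [3]
  drop 1 from [3, 1, 2] -> [3, 2]
  drop 1 from [-2, 4, 1] -> [-2, 4]
  satisfied 2 clause(s); 4 remain; assigned so far: [1, 5]
unit clause [3] forces x3=T; simplify:
  satisfied 2 clause(s); 2 remain; assigned so far: [1, 3, 5]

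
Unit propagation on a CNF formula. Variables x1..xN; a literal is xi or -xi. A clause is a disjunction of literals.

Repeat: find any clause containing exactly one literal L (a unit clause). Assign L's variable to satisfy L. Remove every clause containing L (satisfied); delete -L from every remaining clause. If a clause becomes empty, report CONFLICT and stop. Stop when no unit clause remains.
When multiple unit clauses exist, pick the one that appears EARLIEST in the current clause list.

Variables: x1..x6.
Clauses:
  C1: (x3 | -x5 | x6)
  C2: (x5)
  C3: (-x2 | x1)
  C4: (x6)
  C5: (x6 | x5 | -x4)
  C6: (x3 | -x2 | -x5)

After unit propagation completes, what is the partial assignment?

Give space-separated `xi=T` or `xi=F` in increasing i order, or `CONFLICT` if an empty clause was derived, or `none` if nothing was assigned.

Answer: x5=T x6=T

Derivation:
unit clause [5] forces x5=T; simplify:
  drop -5 from [3, -5, 6] -> [3, 6]
  drop -5 from [3, -2, -5] -> [3, -2]
  satisfied 2 clause(s); 4 remain; assigned so far: [5]
unit clause [6] forces x6=T; simplify:
  satisfied 2 clause(s); 2 remain; assigned so far: [5, 6]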